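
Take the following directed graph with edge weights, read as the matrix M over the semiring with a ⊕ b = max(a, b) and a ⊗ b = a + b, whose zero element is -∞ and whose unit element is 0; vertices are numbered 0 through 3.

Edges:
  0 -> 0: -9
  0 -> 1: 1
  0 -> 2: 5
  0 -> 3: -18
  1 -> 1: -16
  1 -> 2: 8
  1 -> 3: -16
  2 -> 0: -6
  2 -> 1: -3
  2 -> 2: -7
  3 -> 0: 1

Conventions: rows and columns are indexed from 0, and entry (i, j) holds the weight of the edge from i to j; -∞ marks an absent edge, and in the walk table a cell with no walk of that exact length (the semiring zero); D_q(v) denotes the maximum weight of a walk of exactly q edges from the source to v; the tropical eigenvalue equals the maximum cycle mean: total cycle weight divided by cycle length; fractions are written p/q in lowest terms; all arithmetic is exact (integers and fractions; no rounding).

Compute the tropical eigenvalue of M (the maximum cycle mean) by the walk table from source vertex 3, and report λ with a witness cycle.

q=0: [-∞, -∞, -∞, 0]
q=1: [1, -∞, -∞, -∞]
q=2: [-8, 2, 6, -17]
q=3: [0, 3, 10, -14]
q=4: [4, 7, 11, -13]
Optimal cycle mean attained by: cycle 1->2->1, total 8 + (-3), length 2.
Answer: λ = 5/2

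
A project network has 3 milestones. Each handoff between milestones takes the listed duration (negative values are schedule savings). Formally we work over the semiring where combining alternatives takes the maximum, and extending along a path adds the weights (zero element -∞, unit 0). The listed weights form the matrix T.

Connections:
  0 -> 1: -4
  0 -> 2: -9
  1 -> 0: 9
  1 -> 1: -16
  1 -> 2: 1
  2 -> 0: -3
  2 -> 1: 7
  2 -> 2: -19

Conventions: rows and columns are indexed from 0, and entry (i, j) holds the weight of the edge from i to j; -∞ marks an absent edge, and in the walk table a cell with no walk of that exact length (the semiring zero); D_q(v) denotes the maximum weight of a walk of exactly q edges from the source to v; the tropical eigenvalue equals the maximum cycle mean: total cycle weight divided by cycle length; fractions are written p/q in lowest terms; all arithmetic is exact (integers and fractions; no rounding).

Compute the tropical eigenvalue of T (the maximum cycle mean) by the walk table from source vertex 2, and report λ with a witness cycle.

q=0: [-∞, -∞, 0]
q=1: [-3, 7, -19]
q=2: [16, -7, 8]
q=3: [5, 15, 7]
Optimal cycle mean attained by: cycle 1->2->1, total 1 + 7, length 2.
Answer: λ = 4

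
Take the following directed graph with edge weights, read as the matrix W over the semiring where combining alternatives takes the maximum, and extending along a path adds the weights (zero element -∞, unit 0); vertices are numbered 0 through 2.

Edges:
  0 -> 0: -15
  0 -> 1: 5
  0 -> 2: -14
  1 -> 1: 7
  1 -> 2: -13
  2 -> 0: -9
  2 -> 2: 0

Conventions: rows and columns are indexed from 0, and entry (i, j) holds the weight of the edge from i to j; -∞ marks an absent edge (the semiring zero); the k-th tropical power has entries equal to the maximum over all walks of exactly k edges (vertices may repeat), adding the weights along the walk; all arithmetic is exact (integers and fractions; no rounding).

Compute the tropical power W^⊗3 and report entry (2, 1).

W^⊗2:
  [-23, 12, -8]
  [-22, 14, -6]
  [-9, -4, 0]
W^⊗3:
  [-17, 19, -1]
  [-15, 21, 1]
  [-9, 3, 0]
Key observation: the optimum is the walk 2->0->1->1, with weight (-9) + 5 + 7 = 3.
Optimal value attained by: walk 2->0->1->1.
Answer: (W^⊗3)[2][1] = 3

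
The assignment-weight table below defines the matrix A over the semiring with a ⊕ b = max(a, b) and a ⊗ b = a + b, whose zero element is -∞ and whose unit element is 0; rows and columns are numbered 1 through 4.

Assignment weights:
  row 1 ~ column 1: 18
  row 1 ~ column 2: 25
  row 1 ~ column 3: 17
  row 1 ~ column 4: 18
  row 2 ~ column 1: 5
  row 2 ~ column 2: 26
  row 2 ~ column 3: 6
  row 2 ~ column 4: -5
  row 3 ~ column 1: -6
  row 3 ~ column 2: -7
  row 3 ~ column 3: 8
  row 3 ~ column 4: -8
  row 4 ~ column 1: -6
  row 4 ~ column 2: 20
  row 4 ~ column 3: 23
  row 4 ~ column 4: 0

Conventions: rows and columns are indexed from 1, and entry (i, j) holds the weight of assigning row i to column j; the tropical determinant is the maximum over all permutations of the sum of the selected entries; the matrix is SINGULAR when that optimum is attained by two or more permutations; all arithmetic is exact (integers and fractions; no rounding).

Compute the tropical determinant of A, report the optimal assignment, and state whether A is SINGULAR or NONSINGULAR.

σ = (1, 2, 3, 4): 18 + 26 + 8 + 0 = 52
σ = (1, 2, 4, 3): 18 + 26 + (-8) + 23 = 59
σ = (1, 3, 2, 4): 18 + 6 + (-7) + 0 = 17
σ = (1, 3, 4, 2): 18 + 6 + (-8) + 20 = 36
σ = (1, 4, 2, 3): 18 + (-5) + (-7) + 23 = 29
σ = (1, 4, 3, 2): 18 + (-5) + 8 + 20 = 41
σ = (2, 1, 3, 4): 25 + 5 + 8 + 0 = 38
σ = (2, 1, 4, 3): 25 + 5 + (-8) + 23 = 45
σ = (2, 3, 1, 4): 25 + 6 + (-6) + 0 = 25
σ = (2, 3, 4, 1): 25 + 6 + (-8) + (-6) = 17
σ = (2, 4, 1, 3): 25 + (-5) + (-6) + 23 = 37
σ = (2, 4, 3, 1): 25 + (-5) + 8 + (-6) = 22
σ = (3, 1, 2, 4): 17 + 5 + (-7) + 0 = 15
σ = (3, 1, 4, 2): 17 + 5 + (-8) + 20 = 34
σ = (3, 2, 1, 4): 17 + 26 + (-6) + 0 = 37
σ = (3, 2, 4, 1): 17 + 26 + (-8) + (-6) = 29
σ = (3, 4, 1, 2): 17 + (-5) + (-6) + 20 = 26
σ = (3, 4, 2, 1): 17 + (-5) + (-7) + (-6) = -1
σ = (4, 1, 2, 3): 18 + 5 + (-7) + 23 = 39
σ = (4, 1, 3, 2): 18 + 5 + 8 + 20 = 51
σ = (4, 2, 1, 3): 18 + 26 + (-6) + 23 = 61
σ = (4, 2, 3, 1): 18 + 26 + 8 + (-6) = 46
σ = (4, 3, 1, 2): 18 + 6 + (-6) + 20 = 38
σ = (4, 3, 2, 1): 18 + 6 + (-7) + (-6) = 11
Optimal value attained by: σ = (4, 2, 1, 3).
Answer: det⊕(A) = 61; verdict: NONSINGULAR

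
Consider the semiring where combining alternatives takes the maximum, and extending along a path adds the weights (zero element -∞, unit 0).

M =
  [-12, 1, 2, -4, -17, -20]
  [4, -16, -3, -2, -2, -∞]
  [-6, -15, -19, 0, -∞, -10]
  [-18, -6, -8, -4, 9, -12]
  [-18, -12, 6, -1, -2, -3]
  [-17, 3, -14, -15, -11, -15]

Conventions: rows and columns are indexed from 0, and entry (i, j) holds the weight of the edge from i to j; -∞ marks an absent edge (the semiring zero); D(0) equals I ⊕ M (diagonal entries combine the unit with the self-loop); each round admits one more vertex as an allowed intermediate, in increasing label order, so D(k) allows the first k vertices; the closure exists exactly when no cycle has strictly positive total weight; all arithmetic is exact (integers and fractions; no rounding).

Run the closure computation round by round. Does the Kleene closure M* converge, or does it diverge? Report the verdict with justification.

D(0):
  [0, 1, 2, -4, -17, -20]
  [4, 0, -3, -2, -2, -∞]
  [-6, -15, 0, 0, -∞, -10]
  [-18, -6, -8, 0, 9, -12]
  [-18, -12, 6, -1, 0, -3]
  [-17, 3, -14, -15, -11, 0]
Detection: at round 1, diagonal entry (1, 1) turns strictly positive.
Key observation: the cycle 1->0->1 has total weight 4 + 1, which is strictly positive.
Answer: DIVERGES — positive cycle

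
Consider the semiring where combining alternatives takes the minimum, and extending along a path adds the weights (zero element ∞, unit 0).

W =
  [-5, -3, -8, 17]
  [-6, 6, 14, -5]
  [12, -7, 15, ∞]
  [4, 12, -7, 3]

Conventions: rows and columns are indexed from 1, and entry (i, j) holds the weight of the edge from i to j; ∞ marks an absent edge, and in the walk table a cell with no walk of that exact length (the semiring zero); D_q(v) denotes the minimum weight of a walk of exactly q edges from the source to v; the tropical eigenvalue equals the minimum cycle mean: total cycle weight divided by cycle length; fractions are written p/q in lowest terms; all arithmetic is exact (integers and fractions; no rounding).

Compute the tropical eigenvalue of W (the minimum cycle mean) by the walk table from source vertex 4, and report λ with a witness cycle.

q=0: [∞, ∞, ∞, 0]
q=1: [4, 12, -7, 3]
q=2: [-1, -14, -4, 6]
q=3: [-20, -11, -9, -19]
q=4: [-25, -23, -28, -16]
Optimal cycle mean attained by: cycle 1->3->2->1, total (-8) + (-7) + (-6), length 3.
Answer: λ = -7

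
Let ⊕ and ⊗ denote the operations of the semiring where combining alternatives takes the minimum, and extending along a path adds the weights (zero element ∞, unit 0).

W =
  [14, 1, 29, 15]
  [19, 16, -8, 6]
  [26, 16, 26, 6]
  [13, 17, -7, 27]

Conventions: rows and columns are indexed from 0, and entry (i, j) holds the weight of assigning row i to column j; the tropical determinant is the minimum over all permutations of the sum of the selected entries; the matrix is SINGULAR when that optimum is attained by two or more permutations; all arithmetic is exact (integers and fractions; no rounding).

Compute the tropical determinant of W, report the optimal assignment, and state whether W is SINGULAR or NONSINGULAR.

σ = (0, 1, 2, 3): 14 + 16 + 26 + 27 = 83
σ = (0, 1, 3, 2): 14 + 16 + 6 + (-7) = 29
σ = (0, 2, 1, 3): 14 + (-8) + 16 + 27 = 49
σ = (0, 2, 3, 1): 14 + (-8) + 6 + 17 = 29
σ = (0, 3, 1, 2): 14 + 6 + 16 + (-7) = 29
σ = (0, 3, 2, 1): 14 + 6 + 26 + 17 = 63
σ = (1, 0, 2, 3): 1 + 19 + 26 + 27 = 73
σ = (1, 0, 3, 2): 1 + 19 + 6 + (-7) = 19
σ = (1, 2, 0, 3): 1 + (-8) + 26 + 27 = 46
σ = (1, 2, 3, 0): 1 + (-8) + 6 + 13 = 12
σ = (1, 3, 0, 2): 1 + 6 + 26 + (-7) = 26
σ = (1, 3, 2, 0): 1 + 6 + 26 + 13 = 46
σ = (2, 0, 1, 3): 29 + 19 + 16 + 27 = 91
σ = (2, 0, 3, 1): 29 + 19 + 6 + 17 = 71
σ = (2, 1, 0, 3): 29 + 16 + 26 + 27 = 98
σ = (2, 1, 3, 0): 29 + 16 + 6 + 13 = 64
σ = (2, 3, 0, 1): 29 + 6 + 26 + 17 = 78
σ = (2, 3, 1, 0): 29 + 6 + 16 + 13 = 64
σ = (3, 0, 1, 2): 15 + 19 + 16 + (-7) = 43
σ = (3, 0, 2, 1): 15 + 19 + 26 + 17 = 77
σ = (3, 1, 0, 2): 15 + 16 + 26 + (-7) = 50
σ = (3, 1, 2, 0): 15 + 16 + 26 + 13 = 70
σ = (3, 2, 0, 1): 15 + (-8) + 26 + 17 = 50
σ = (3, 2, 1, 0): 15 + (-8) + 16 + 13 = 36
Optimal value attained by: σ = (1, 2, 3, 0).
Answer: det⊕(W) = 12; verdict: NONSINGULAR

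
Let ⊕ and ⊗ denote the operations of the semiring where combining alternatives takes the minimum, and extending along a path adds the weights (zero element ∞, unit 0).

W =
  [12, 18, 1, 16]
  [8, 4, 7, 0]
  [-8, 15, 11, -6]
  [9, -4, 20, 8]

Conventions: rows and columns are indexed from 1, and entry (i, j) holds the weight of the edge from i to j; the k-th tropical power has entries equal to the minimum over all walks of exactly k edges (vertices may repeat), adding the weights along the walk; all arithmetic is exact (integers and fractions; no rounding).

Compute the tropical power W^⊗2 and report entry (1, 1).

W^⊗2:
  [-7, 12, 12, -5]
  [-1, -4, 9, 1]
  [3, -10, -7, 2]
  [4, 0, 3, -4]
Key observation: the optimum is the walk 1->3->1, with weight 1 + (-8) = -7.
Optimal value attained by: walk 1->3->1.
Answer: (W^⊗2)[1][1] = -7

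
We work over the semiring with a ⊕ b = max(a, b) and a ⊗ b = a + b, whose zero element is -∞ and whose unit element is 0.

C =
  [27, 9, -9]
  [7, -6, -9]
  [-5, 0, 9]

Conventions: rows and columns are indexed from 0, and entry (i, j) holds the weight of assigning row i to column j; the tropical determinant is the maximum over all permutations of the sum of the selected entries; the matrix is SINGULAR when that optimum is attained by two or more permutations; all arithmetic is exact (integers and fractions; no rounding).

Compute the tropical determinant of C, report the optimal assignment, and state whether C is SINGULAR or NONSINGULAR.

σ = (0, 1, 2): 27 + (-6) + 9 = 30
σ = (0, 2, 1): 27 + (-9) + 0 = 18
σ = (1, 0, 2): 9 + 7 + 9 = 25
σ = (1, 2, 0): 9 + (-9) + (-5) = -5
σ = (2, 0, 1): (-9) + 7 + 0 = -2
σ = (2, 1, 0): (-9) + (-6) + (-5) = -20
Optimal value attained by: σ = (0, 1, 2).
Answer: det⊕(C) = 30; verdict: NONSINGULAR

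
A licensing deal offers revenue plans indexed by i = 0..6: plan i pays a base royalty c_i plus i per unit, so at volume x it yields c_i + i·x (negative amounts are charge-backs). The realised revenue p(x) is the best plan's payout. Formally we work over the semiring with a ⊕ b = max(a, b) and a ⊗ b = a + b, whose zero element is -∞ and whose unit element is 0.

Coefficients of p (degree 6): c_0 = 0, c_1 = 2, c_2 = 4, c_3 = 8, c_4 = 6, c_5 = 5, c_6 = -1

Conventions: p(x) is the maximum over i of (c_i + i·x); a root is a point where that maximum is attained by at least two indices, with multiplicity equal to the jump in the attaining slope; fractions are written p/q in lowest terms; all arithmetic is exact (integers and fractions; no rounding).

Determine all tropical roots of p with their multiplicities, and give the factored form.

hull edge (i=0, c=0) to (i=3, c=8): slope 8/3, span 3
hull edge (i=3, c=8) to (i=5, c=5): slope -3/2, span 2
hull edge (i=5, c=5) to (i=6, c=-1): slope -6, span 1
Factored form: p(x) = -1 ⊗ (x ⊕ (-8/3)) ⊗ (x ⊕ (-8/3)) ⊗ (x ⊕ (-8/3)) ⊗ (x ⊕ 3/2) ⊗ (x ⊕ 3/2) ⊗ (x ⊕ 6)
Answer: roots = -8/3 (mult 3), 3/2 (mult 2), 6 (mult 1)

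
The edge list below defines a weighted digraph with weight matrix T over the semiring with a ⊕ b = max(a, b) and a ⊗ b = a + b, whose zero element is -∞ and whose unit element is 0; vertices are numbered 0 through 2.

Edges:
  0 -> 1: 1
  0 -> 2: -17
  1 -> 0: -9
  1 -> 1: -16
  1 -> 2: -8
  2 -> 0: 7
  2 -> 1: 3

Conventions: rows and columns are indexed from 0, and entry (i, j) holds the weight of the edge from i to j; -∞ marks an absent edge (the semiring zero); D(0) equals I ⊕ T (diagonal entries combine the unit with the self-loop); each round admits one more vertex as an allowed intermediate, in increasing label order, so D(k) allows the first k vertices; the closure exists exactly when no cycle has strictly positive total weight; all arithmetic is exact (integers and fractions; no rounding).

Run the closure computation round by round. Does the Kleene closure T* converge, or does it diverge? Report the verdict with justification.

D(0):
  [0, 1, -17]
  [-9, 0, -8]
  [7, 3, 0]
D(1):
  [0, 1, -17]
  [-9, 0, -8]
  [7, 8, 0]
D(2):
  [0, 1, -7]
  [-9, 0, -8]
  [7, 8, 0]
D(3):
  [0, 1, -7]
  [-1, 0, -8]
  [7, 8, 0]
Key observation: every diagonal entry stays at the unit through all rounds, so no improving cycle exists.
Answer: CONVERGES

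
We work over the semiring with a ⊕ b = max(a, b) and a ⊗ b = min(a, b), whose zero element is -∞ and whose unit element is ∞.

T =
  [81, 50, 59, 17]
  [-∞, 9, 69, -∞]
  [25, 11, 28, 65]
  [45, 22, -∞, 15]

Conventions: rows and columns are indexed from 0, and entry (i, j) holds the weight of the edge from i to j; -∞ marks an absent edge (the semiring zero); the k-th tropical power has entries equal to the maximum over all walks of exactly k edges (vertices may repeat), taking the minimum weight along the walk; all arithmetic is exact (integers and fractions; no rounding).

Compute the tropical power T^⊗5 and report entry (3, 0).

T^⊗2:
  [81, 50, 59, 59]
  [25, 11, 28, 65]
  [45, 25, 28, 28]
  [45, 45, 45, 17]
T^⊗3:
  [81, 50, 59, 59]
  [45, 25, 28, 28]
  [45, 45, 45, 28]
  [45, 45, 45, 45]
T^⊗4:
  [81, 50, 59, 59]
  [45, 45, 45, 28]
  [45, 45, 45, 45]
  [45, 45, 45, 45]
T^⊗5:
  [81, 50, 59, 59]
  [45, 45, 45, 45]
  [45, 45, 45, 45]
  [45, 45, 45, 45]
Key observation: the optimum is the walk 3->0->0->0->0->0, with weight 45 min 81 min 81 min 81 min 81 = 45.
Optimal value attained by: walk 3->0->0->0->0->0.
Answer: (T^⊗5)[3][0] = 45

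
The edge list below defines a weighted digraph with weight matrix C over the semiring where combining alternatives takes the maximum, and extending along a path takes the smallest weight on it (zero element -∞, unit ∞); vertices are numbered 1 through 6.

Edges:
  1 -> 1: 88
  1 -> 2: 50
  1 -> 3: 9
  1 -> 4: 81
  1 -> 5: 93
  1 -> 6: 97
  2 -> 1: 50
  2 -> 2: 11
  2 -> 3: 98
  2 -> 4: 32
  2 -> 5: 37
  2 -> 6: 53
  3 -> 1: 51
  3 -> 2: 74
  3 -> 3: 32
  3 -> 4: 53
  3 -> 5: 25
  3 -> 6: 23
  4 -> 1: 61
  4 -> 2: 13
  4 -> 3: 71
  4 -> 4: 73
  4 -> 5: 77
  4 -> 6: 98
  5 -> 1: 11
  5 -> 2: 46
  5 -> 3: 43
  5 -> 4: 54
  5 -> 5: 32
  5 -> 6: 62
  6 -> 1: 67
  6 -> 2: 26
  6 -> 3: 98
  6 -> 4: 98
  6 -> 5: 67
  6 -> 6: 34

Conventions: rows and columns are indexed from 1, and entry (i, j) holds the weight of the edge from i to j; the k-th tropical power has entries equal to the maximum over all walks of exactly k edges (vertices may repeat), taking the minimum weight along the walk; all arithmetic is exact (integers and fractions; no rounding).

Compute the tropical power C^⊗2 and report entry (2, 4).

C^⊗2:
  [88, 50, 97, 97, 88, 88]
  [53, 74, 53, 53, 53, 50]
  [53, 50, 74, 53, 53, 53]
  [67, 71, 98, 98, 73, 73]
  [62, 43, 62, 62, 62, 54]
  [67, 74, 71, 73, 77, 98]
Key observation: the optimum is the walk 2->3->4, with weight 98 min 53 = 53.
Optimal value attained by: walk 2->3->4.
Answer: (C^⊗2)[2][4] = 53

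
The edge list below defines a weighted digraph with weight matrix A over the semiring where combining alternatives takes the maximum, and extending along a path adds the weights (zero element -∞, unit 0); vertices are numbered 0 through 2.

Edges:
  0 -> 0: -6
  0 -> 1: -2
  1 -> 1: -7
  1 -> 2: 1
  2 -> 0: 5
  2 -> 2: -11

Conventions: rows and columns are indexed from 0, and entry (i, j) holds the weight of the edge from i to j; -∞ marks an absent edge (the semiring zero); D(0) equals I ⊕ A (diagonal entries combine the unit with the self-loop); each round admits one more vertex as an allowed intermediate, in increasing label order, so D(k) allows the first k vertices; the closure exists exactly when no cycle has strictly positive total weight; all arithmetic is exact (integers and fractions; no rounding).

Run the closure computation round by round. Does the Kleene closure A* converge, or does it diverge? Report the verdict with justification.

D(0):
  [0, -2, -∞]
  [-∞, 0, 1]
  [5, -∞, 0]
D(1):
  [0, -2, -∞]
  [-∞, 0, 1]
  [5, 3, 0]
Detection: at round 2, diagonal entry (2, 2) turns strictly positive.
Key observation: the cycle 2->0->1->2 has total weight 5 + (-2) + 1, which is strictly positive.
Answer: DIVERGES — positive cycle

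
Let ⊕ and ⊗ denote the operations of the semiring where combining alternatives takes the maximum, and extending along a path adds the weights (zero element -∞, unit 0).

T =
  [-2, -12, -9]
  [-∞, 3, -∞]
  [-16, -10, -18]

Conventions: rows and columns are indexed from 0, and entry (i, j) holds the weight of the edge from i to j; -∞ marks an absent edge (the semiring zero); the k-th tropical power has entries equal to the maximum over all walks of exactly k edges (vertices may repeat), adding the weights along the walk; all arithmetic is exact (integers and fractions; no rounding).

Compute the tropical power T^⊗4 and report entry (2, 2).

T^⊗2:
  [-4, -9, -11]
  [-∞, 6, -∞]
  [-18, -7, -25]
T^⊗3:
  [-6, -6, -13]
  [-∞, 9, -∞]
  [-20, -4, -27]
T^⊗4:
  [-8, -3, -15]
  [-∞, 12, -∞]
  [-22, -1, -29]
Key observation: the optimum is the walk 2->0->0->0->2, with weight (-16) + (-2) + (-2) + (-9) = -29.
Optimal value attained by: walk 2->0->0->0->2.
Answer: (T^⊗4)[2][2] = -29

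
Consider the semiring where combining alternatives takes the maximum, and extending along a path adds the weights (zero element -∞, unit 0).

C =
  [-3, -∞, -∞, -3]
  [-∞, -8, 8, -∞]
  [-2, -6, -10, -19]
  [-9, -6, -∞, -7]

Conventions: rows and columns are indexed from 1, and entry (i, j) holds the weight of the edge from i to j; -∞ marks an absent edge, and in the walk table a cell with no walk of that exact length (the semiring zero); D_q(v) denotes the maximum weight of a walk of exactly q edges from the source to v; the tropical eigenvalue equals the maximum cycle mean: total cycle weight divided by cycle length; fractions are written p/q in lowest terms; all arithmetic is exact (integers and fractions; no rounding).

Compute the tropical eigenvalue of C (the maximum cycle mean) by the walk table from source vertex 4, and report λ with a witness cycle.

q=0: [-∞, -∞, -∞, 0]
q=1: [-9, -6, -∞, -7]
q=2: [-12, -13, 2, -12]
q=3: [0, -4, -5, -15]
q=4: [-3, -11, 4, -3]
Optimal cycle mean attained by: cycle 2->3->2, total 8 + (-6), length 2.
Answer: λ = 1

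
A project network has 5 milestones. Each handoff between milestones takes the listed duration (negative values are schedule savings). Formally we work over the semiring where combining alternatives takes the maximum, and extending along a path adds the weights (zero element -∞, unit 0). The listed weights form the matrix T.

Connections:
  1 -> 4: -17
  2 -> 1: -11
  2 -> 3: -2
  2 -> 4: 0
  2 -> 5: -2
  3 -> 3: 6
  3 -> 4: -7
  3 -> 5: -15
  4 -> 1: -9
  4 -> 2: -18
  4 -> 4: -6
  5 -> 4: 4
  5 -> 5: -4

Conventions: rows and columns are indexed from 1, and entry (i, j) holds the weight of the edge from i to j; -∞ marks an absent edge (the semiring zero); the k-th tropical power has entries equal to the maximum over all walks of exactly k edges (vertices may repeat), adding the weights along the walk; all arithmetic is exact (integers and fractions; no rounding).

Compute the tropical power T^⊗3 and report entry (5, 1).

T^⊗2:
  [-26, -35, -∞, -23, -∞]
  [-9, -18, 4, 2, -6]
  [-16, -25, 12, -1, -9]
  [-15, -24, -20, -12, -20]
  [-5, -14, -∞, 0, -8]
T^⊗3:
  [-32, -41, -37, -29, -37]
  [-7, -16, 10, -2, -10]
  [-10, -19, 18, 5, -3]
  [-21, -30, -14, -16, -24]
  [-9, -18, -16, -4, -12]
Key observation: the optimum is the walk 5->5->4->1, with weight (-4) + 4 + (-9) = -9.
Optimal value attained by: walk 5->5->4->1.
Answer: (T^⊗3)[5][1] = -9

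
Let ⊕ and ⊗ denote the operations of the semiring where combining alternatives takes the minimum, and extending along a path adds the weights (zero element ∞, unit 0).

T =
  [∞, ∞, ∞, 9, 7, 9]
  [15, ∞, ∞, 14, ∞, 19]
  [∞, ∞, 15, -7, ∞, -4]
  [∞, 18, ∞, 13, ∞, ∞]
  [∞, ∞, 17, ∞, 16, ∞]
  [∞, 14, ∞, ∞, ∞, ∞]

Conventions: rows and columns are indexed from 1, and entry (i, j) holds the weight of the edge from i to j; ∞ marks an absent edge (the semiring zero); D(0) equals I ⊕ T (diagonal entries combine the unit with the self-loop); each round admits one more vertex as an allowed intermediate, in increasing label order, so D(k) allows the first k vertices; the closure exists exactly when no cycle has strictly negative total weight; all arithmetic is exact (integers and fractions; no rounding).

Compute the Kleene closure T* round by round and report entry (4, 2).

D(0):
  [0, ∞, ∞, 9, 7, 9]
  [15, 0, ∞, 14, ∞, 19]
  [∞, ∞, 0, -7, ∞, -4]
  [∞, 18, ∞, 0, ∞, ∞]
  [∞, ∞, 17, ∞, 0, ∞]
  [∞, 14, ∞, ∞, ∞, 0]
D(1):
  [0, ∞, ∞, 9, 7, 9]
  [15, 0, ∞, 14, 22, 19]
  [∞, ∞, 0, -7, ∞, -4]
  [∞, 18, ∞, 0, ∞, ∞]
  [∞, ∞, 17, ∞, 0, ∞]
  [∞, 14, ∞, ∞, ∞, 0]
D(2):
  [0, ∞, ∞, 9, 7, 9]
  [15, 0, ∞, 14, 22, 19]
  [∞, ∞, 0, -7, ∞, -4]
  [33, 18, ∞, 0, 40, 37]
  [∞, ∞, 17, ∞, 0, ∞]
  [29, 14, ∞, 28, 36, 0]
D(3):
  [0, ∞, ∞, 9, 7, 9]
  [15, 0, ∞, 14, 22, 19]
  [∞, ∞, 0, -7, ∞, -4]
  [33, 18, ∞, 0, 40, 37]
  [∞, ∞, 17, 10, 0, 13]
  [29, 14, ∞, 28, 36, 0]
D(4):
  [0, 27, ∞, 9, 7, 9]
  [15, 0, ∞, 14, 22, 19]
  [26, 11, 0, -7, 33, -4]
  [33, 18, ∞, 0, 40, 37]
  [43, 28, 17, 10, 0, 13]
  [29, 14, ∞, 28, 36, 0]
D(5):
  [0, 27, 24, 9, 7, 9]
  [15, 0, 39, 14, 22, 19]
  [26, 11, 0, -7, 33, -4]
  [33, 18, 57, 0, 40, 37]
  [43, 28, 17, 10, 0, 13]
  [29, 14, 53, 28, 36, 0]
D(6):
  [0, 23, 24, 9, 7, 9]
  [15, 0, 39, 14, 22, 19]
  [25, 10, 0, -7, 32, -4]
  [33, 18, 57, 0, 40, 37]
  [42, 27, 17, 10, 0, 13]
  [29, 14, 53, 28, 36, 0]
Answer: T*[4][2] = 18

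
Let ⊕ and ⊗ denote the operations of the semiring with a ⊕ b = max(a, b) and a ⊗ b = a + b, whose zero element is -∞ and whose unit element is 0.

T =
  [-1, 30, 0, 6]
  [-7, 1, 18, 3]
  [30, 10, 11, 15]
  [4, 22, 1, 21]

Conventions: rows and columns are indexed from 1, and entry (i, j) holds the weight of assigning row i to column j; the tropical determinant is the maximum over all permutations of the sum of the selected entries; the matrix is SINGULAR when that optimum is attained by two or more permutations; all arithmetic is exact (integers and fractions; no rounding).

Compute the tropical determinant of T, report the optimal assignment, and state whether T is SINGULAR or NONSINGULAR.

σ = (1, 2, 3, 4): (-1) + 1 + 11 + 21 = 32
σ = (1, 2, 4, 3): (-1) + 1 + 15 + 1 = 16
σ = (1, 3, 2, 4): (-1) + 18 + 10 + 21 = 48
σ = (1, 3, 4, 2): (-1) + 18 + 15 + 22 = 54
σ = (1, 4, 2, 3): (-1) + 3 + 10 + 1 = 13
σ = (1, 4, 3, 2): (-1) + 3 + 11 + 22 = 35
σ = (2, 1, 3, 4): 30 + (-7) + 11 + 21 = 55
σ = (2, 1, 4, 3): 30 + (-7) + 15 + 1 = 39
σ = (2, 3, 1, 4): 30 + 18 + 30 + 21 = 99
σ = (2, 3, 4, 1): 30 + 18 + 15 + 4 = 67
σ = (2, 4, 1, 3): 30 + 3 + 30 + 1 = 64
σ = (2, 4, 3, 1): 30 + 3 + 11 + 4 = 48
σ = (3, 1, 2, 4): 0 + (-7) + 10 + 21 = 24
σ = (3, 1, 4, 2): 0 + (-7) + 15 + 22 = 30
σ = (3, 2, 1, 4): 0 + 1 + 30 + 21 = 52
σ = (3, 2, 4, 1): 0 + 1 + 15 + 4 = 20
σ = (3, 4, 1, 2): 0 + 3 + 30 + 22 = 55
σ = (3, 4, 2, 1): 0 + 3 + 10 + 4 = 17
σ = (4, 1, 2, 3): 6 + (-7) + 10 + 1 = 10
σ = (4, 1, 3, 2): 6 + (-7) + 11 + 22 = 32
σ = (4, 2, 1, 3): 6 + 1 + 30 + 1 = 38
σ = (4, 2, 3, 1): 6 + 1 + 11 + 4 = 22
σ = (4, 3, 1, 2): 6 + 18 + 30 + 22 = 76
σ = (4, 3, 2, 1): 6 + 18 + 10 + 4 = 38
Optimal value attained by: σ = (2, 3, 1, 4).
Answer: det⊕(T) = 99; verdict: NONSINGULAR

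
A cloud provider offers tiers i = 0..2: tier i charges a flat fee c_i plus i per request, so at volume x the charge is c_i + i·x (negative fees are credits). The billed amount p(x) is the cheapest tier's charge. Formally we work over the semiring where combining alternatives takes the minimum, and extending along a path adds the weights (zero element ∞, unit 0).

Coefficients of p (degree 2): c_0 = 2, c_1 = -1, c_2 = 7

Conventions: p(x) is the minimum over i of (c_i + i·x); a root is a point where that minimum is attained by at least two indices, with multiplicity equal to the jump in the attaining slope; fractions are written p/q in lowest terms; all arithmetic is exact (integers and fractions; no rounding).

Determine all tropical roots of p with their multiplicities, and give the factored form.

hull edge (i=0, c=2) to (i=1, c=-1): slope -3, span 1
hull edge (i=1, c=-1) to (i=2, c=7): slope 8, span 1
Factored form: p(x) = 7 ⊗ (x ⊕ (-8)) ⊗ (x ⊕ 3)
Answer: roots = -8 (mult 1), 3 (mult 1)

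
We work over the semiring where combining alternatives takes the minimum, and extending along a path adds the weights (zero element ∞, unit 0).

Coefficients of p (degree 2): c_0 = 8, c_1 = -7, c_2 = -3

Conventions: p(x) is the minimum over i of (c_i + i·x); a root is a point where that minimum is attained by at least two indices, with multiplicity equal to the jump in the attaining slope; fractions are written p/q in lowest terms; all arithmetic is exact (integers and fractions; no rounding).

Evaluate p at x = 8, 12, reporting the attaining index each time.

p(8) = min(8+0·8=8, -7+1·8=1, -3+2·8=13) = 1 (attained by i=1)
p(12) = min(8+0·12=8, -7+1·12=5, -3+2·12=21) = 5 (attained by i=1)
Answer: p(8) = 1; p(12) = 5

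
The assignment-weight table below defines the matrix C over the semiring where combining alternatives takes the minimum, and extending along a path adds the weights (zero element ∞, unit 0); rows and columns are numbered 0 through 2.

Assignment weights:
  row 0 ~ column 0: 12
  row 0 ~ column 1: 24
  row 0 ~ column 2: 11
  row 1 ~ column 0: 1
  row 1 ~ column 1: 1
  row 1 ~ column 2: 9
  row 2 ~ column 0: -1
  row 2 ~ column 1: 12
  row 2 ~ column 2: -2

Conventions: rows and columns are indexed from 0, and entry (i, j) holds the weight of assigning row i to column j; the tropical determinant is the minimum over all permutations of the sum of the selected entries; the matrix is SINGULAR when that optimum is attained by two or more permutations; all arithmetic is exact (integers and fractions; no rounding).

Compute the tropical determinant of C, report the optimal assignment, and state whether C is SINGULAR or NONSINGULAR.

σ = (0, 1, 2): 12 + 1 + (-2) = 11
σ = (0, 2, 1): 12 + 9 + 12 = 33
σ = (1, 0, 2): 24 + 1 + (-2) = 23
σ = (1, 2, 0): 24 + 9 + (-1) = 32
σ = (2, 0, 1): 11 + 1 + 12 = 24
σ = (2, 1, 0): 11 + 1 + (-1) = 11
Optimal value attained by: σ = (0, 1, 2).
Answer: det⊕(C) = 11; verdict: SINGULAR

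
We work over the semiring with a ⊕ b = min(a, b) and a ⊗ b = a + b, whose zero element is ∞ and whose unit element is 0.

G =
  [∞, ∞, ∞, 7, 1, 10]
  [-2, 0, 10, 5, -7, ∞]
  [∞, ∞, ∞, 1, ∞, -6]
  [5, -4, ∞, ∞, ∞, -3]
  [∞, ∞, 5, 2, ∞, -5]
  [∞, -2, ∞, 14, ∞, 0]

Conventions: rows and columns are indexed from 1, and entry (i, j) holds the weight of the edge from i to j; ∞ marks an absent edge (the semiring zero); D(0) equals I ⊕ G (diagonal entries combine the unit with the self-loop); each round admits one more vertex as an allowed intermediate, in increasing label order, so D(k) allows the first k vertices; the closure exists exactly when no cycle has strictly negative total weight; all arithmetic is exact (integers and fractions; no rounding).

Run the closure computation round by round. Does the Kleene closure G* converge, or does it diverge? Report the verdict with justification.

D(0):
  [0, ∞, ∞, 7, 1, 10]
  [-2, 0, 10, 5, -7, ∞]
  [∞, ∞, 0, 1, ∞, -6]
  [5, -4, ∞, 0, ∞, -3]
  [∞, ∞, 5, 2, 0, -5]
  [∞, -2, ∞, 14, ∞, 0]
D(1):
  [0, ∞, ∞, 7, 1, 10]
  [-2, 0, 10, 5, -7, 8]
  [∞, ∞, 0, 1, ∞, -6]
  [5, -4, ∞, 0, 6, -3]
  [∞, ∞, 5, 2, 0, -5]
  [∞, -2, ∞, 14, ∞, 0]
D(2):
  [0, ∞, ∞, 7, 1, 10]
  [-2, 0, 10, 5, -7, 8]
  [∞, ∞, 0, 1, ∞, -6]
  [-6, -4, 6, 0, -11, -3]
  [∞, ∞, 5, 2, 0, -5]
  [-4, -2, 8, 3, -9, 0]
D(3):
  [0, ∞, ∞, 7, 1, 10]
  [-2, 0, 10, 5, -7, 4]
  [∞, ∞, 0, 1, ∞, -6]
  [-6, -4, 6, 0, -11, -3]
  [∞, ∞, 5, 2, 0, -5]
  [-4, -2, 8, 3, -9, 0]
Detection: at round 4, diagonal entry (5, 5) turns strictly negative.
Key observation: the cycle 5->3->4->2->5 has total weight 5 + 1 + (-4) + (-7), which is strictly negative.
Answer: DIVERGES — negative cycle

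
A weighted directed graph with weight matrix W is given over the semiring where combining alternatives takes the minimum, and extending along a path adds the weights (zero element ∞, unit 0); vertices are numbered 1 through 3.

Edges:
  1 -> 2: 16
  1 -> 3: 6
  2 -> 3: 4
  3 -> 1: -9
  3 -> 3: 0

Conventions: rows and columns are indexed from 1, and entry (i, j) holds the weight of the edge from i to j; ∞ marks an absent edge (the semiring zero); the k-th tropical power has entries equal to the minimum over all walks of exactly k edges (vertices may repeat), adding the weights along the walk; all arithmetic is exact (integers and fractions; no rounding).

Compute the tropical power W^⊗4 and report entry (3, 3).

W^⊗2:
  [-3, ∞, 6]
  [-5, ∞, 4]
  [-9, 7, -3]
W^⊗3:
  [-3, 13, 3]
  [-5, 11, 1]
  [-12, 7, -3]
W^⊗4:
  [-6, 13, 3]
  [-8, 11, 1]
  [-12, 4, -6]
Key observation: the optimum is the walk 3->1->3->1->3, with weight (-9) + 6 + (-9) + 6 = -6.
Optimal value attained by: walk 3->1->3->1->3.
Answer: (W^⊗4)[3][3] = -6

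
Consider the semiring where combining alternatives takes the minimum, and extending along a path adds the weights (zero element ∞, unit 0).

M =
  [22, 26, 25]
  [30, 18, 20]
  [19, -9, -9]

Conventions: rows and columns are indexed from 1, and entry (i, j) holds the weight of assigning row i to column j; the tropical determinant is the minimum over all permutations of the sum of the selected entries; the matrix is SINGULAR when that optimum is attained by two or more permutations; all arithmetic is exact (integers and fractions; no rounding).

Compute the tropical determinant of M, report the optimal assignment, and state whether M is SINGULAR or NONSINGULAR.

σ = (1, 2, 3): 22 + 18 + (-9) = 31
σ = (1, 3, 2): 22 + 20 + (-9) = 33
σ = (2, 1, 3): 26 + 30 + (-9) = 47
σ = (2, 3, 1): 26 + 20 + 19 = 65
σ = (3, 1, 2): 25 + 30 + (-9) = 46
σ = (3, 2, 1): 25 + 18 + 19 = 62
Optimal value attained by: σ = (1, 2, 3).
Answer: det⊕(M) = 31; verdict: NONSINGULAR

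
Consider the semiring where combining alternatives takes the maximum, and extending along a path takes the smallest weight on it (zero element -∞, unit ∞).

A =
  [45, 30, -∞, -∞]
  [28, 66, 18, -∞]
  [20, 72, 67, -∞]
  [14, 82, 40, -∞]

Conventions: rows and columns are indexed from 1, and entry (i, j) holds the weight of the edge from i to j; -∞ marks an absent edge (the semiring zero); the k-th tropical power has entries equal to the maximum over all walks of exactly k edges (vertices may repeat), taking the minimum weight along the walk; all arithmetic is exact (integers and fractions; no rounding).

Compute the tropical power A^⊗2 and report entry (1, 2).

A^⊗2:
  [45, 30, 18, -∞]
  [28, 66, 18, -∞]
  [28, 67, 67, -∞]
  [28, 66, 40, -∞]
Key observation: the optimum is the walk 1->1->2, with weight 45 min 30 = 30.
Optimal value attained by: walk 1->1->2.
Answer: (A^⊗2)[1][2] = 30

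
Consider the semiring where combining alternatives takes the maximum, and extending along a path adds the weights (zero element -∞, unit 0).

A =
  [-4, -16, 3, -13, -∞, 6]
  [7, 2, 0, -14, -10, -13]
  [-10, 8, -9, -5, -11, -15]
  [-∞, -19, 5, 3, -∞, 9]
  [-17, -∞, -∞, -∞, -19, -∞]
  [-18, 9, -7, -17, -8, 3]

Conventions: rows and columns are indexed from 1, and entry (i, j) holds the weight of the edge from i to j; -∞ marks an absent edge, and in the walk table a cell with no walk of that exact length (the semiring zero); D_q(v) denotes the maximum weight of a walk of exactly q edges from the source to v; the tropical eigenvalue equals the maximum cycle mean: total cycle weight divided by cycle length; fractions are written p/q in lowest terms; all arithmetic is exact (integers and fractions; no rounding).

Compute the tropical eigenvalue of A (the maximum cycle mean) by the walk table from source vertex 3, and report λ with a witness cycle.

q=0: [-∞, -∞, 0, -∞, -∞, -∞]
q=1: [-10, 8, -9, -5, -11, -15]
q=2: [15, 10, 8, -2, -2, 4]
q=3: [17, 16, 18, 3, 0, 21]
q=4: [23, 30, 20, 13, 13, 24]
q=5: [37, 33, 30, 16, 20, 29]
q=6: [40, 38, 40, 25, 23, 43]
Optimal cycle mean attained by: cycle 1->6->2->1, total 6 + 9 + 7, length 3.
Answer: λ = 22/3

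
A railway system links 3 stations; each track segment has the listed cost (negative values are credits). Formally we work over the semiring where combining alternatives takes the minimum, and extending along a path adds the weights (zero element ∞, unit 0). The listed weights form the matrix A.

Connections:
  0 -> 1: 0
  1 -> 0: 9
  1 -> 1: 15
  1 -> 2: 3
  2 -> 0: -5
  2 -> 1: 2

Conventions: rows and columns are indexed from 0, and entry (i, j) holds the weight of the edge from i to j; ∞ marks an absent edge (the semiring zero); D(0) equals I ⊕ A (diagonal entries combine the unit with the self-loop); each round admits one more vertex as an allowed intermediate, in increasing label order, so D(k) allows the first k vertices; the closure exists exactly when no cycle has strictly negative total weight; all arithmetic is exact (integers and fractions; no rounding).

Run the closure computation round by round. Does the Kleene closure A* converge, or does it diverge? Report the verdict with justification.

D(0):
  [0, 0, ∞]
  [9, 0, 3]
  [-5, 2, 0]
D(1):
  [0, 0, ∞]
  [9, 0, 3]
  [-5, -5, 0]
Detection: at round 2, diagonal entry (2, 2) turns strictly negative.
Key observation: the cycle 2->0->1->2 has total weight (-5) + 0 + 3, which is strictly negative.
Answer: DIVERGES — negative cycle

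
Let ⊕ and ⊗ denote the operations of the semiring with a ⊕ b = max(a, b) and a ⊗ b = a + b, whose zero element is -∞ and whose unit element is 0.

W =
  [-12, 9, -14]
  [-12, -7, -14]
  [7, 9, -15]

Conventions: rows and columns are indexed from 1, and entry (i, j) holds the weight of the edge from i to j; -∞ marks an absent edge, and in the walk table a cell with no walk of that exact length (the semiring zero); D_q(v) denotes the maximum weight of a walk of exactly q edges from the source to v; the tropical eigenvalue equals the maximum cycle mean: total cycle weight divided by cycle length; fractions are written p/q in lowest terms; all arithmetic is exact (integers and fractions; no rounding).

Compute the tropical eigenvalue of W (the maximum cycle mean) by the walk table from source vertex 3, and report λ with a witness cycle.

q=0: [-∞, -∞, 0]
q=1: [7, 9, -15]
q=2: [-3, 16, -5]
q=3: [4, 9, 2]
Optimal cycle mean attained by: cycle 1->2->3->1, total 9 + (-14) + 7, length 3.
Answer: λ = 2/3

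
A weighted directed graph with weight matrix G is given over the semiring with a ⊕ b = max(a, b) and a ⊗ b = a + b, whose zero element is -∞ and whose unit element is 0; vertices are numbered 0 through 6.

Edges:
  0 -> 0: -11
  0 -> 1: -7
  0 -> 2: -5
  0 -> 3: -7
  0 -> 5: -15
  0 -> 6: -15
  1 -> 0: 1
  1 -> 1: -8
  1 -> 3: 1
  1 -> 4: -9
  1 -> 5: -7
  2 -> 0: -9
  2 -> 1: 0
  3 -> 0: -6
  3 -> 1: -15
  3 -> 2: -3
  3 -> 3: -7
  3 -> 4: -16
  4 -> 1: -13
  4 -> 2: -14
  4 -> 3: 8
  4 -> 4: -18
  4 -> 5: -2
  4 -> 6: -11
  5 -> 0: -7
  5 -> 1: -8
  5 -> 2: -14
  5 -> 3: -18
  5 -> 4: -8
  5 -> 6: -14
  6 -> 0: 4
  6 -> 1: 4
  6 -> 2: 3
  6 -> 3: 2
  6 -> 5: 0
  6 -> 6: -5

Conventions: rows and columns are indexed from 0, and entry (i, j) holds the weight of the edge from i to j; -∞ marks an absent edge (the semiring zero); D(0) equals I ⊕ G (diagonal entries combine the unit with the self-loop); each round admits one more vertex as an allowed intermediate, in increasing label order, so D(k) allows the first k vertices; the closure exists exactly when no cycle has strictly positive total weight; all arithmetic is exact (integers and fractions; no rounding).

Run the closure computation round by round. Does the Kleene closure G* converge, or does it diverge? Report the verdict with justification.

D(0):
  [0, -7, -5, -7, -∞, -15, -15]
  [1, 0, -∞, 1, -9, -7, -∞]
  [-9, 0, 0, -∞, -∞, -∞, -∞]
  [-6, -15, -3, 0, -16, -∞, -∞]
  [-∞, -13, -14, 8, 0, -2, -11]
  [-7, -8, -14, -18, -8, 0, -14]
  [4, 4, 3, 2, -∞, 0, 0]
D(1):
  [0, -7, -5, -7, -∞, -15, -15]
  [1, 0, -4, 1, -9, -7, -14]
  [-9, 0, 0, -16, -∞, -24, -24]
  [-6, -13, -3, 0, -16, -21, -21]
  [-∞, -13, -14, 8, 0, -2, -11]
  [-7, -8, -12, -14, -8, 0, -14]
  [4, 4, 3, 2, -∞, 0, 0]
D(2):
  [0, -7, -5, -6, -16, -14, -15]
  [1, 0, -4, 1, -9, -7, -14]
  [1, 0, 0, 1, -9, -7, -14]
  [-6, -13, -3, 0, -16, -20, -21]
  [-12, -13, -14, 8, 0, -2, -11]
  [-7, -8, -12, -7, -8, 0, -14]
  [5, 4, 3, 5, -5, 0, 0]
D(3):
  [0, -5, -5, -4, -14, -12, -15]
  [1, 0, -4, 1, -9, -7, -14]
  [1, 0, 0, 1, -9, -7, -14]
  [-2, -3, -3, 0, -12, -10, -17]
  [-12, -13, -14, 8, 0, -2, -11]
  [-7, -8, -12, -7, -8, 0, -14]
  [5, 4, 3, 5, -5, 0, 0]
D(4):
  [0, -5, -5, -4, -14, -12, -15]
  [1, 0, -2, 1, -9, -7, -14]
  [1, 0, 0, 1, -9, -7, -14]
  [-2, -3, -3, 0, -12, -10, -17]
  [6, 5, 5, 8, 0, -2, -9]
  [-7, -8, -10, -7, -8, 0, -14]
  [5, 4, 3, 5, -5, 0, 0]
D(5):
  [0, -5, -5, -4, -14, -12, -15]
  [1, 0, -2, 1, -9, -7, -14]
  [1, 0, 0, 1, -9, -7, -14]
  [-2, -3, -3, 0, -12, -10, -17]
  [6, 5, 5, 8, 0, -2, -9]
  [-2, -3, -3, 0, -8, 0, -14]
  [5, 4, 3, 5, -5, 0, 0]
D(6):
  [0, -5, -5, -4, -14, -12, -15]
  [1, 0, -2, 1, -9, -7, -14]
  [1, 0, 0, 1, -9, -7, -14]
  [-2, -3, -3, 0, -12, -10, -17]
  [6, 5, 5, 8, 0, -2, -9]
  [-2, -3, -3, 0, -8, 0, -14]
  [5, 4, 3, 5, -5, 0, 0]
D(7):
  [0, -5, -5, -4, -14, -12, -15]
  [1, 0, -2, 1, -9, -7, -14]
  [1, 0, 0, 1, -9, -7, -14]
  [-2, -3, -3, 0, -12, -10, -17]
  [6, 5, 5, 8, 0, -2, -9]
  [-2, -3, -3, 0, -8, 0, -14]
  [5, 4, 3, 5, -5, 0, 0]
Key observation: every diagonal entry stays at the unit through all rounds, so no improving cycle exists.
Answer: CONVERGES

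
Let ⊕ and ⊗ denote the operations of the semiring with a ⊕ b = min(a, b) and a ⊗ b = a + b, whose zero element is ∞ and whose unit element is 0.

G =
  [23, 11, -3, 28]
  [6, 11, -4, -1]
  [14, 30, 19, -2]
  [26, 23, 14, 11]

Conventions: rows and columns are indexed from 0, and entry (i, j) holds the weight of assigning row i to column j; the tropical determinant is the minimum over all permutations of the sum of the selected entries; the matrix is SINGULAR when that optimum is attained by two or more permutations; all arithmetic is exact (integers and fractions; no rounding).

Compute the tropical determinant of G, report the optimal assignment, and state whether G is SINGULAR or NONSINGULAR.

σ = (0, 1, 2, 3): 23 + 11 + 19 + 11 = 64
σ = (0, 1, 3, 2): 23 + 11 + (-2) + 14 = 46
σ = (0, 2, 1, 3): 23 + (-4) + 30 + 11 = 60
σ = (0, 2, 3, 1): 23 + (-4) + (-2) + 23 = 40
σ = (0, 3, 1, 2): 23 + (-1) + 30 + 14 = 66
σ = (0, 3, 2, 1): 23 + (-1) + 19 + 23 = 64
σ = (1, 0, 2, 3): 11 + 6 + 19 + 11 = 47
σ = (1, 0, 3, 2): 11 + 6 + (-2) + 14 = 29
σ = (1, 2, 0, 3): 11 + (-4) + 14 + 11 = 32
σ = (1, 2, 3, 0): 11 + (-4) + (-2) + 26 = 31
σ = (1, 3, 0, 2): 11 + (-1) + 14 + 14 = 38
σ = (1, 3, 2, 0): 11 + (-1) + 19 + 26 = 55
σ = (2, 0, 1, 3): (-3) + 6 + 30 + 11 = 44
σ = (2, 0, 3, 1): (-3) + 6 + (-2) + 23 = 24
σ = (2, 1, 0, 3): (-3) + 11 + 14 + 11 = 33
σ = (2, 1, 3, 0): (-3) + 11 + (-2) + 26 = 32
σ = (2, 3, 0, 1): (-3) + (-1) + 14 + 23 = 33
σ = (2, 3, 1, 0): (-3) + (-1) + 30 + 26 = 52
σ = (3, 0, 1, 2): 28 + 6 + 30 + 14 = 78
σ = (3, 0, 2, 1): 28 + 6 + 19 + 23 = 76
σ = (3, 1, 0, 2): 28 + 11 + 14 + 14 = 67
σ = (3, 1, 2, 0): 28 + 11 + 19 + 26 = 84
σ = (3, 2, 0, 1): 28 + (-4) + 14 + 23 = 61
σ = (3, 2, 1, 0): 28 + (-4) + 30 + 26 = 80
Optimal value attained by: σ = (2, 0, 3, 1).
Answer: det⊕(G) = 24; verdict: NONSINGULAR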